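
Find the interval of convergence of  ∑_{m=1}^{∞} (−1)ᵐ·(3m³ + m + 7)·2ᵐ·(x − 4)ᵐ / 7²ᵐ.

The ratio of consecutive coefficients is [(3(m+1)³ + (m+1) + 7)/(3m³ + m + 7)] · 2/49 → 2/49.
Thus R = 1/(2/49) = 49/2.
When x = 57/2, the m-th term does not approach 0; divergence by the term test.
When x = -41/2, the m-th term does not approach 0; divergence by the term test.

(-41/2, 57/2)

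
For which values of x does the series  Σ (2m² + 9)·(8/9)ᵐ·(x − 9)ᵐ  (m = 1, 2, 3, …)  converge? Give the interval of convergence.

(63/8, 81/8)

Apply the ratio test: |a_{m+1}| / |a_m| = [(2(m+1)² + 9)/(2m² + 9)] · 8/9, which tends to 8/9 as m → ∞.
The series converges when 8/9 · |x − 9| < 1, giving R = 9/8.
When x = 81/8, the m-th term does not approach 0; divergence by the term test.
When x = 63/8, the terms do not tend to 0, so the series diverges.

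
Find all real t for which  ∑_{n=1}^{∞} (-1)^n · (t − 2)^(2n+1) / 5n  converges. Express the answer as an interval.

[1, 3]

Ratio test: |a_{n+1}/a_n| = 5n/5(n+1) → 1 as n → ∞.
Successive powers of (t − 2) differ by 2, so the series converges when |t − 2|² · 1 < 1, i.e. |t − 2| < √(1) = 1. So R = 1.
When t = 3, the terms alternate in sign and decrease monotonically to 0 in absolute value (size ~ c/n), so the alternating series test gives convergence.
When t = 1, the terms alternate in sign and decrease monotonically to 0 in absolute value (size ~ c/n), so the alternating series test gives convergence.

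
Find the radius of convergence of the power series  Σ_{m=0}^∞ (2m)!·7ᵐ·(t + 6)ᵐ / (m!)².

By the ratio test, |a_{m+1}/a_m| = (2m+1)·(2m+2)/(m+1)² · 7 → 28.
The series converges when 28 · |t + 6| < 1, giving R = 1/28.

R = 1/28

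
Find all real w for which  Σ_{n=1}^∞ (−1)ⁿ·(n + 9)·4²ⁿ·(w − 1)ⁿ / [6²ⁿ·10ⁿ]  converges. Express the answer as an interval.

(-43/2, 47/2)

Ratio test: |a_{n+1}/a_n| = [((n+1) + 9)/(n + 9)] · 16/(36·10) → 2/45 as n → ∞.
Thus R = 1/(2/45) = 45/2.
At w = 47/2: the n-th term does not approach 0; divergence by the term test.
At w = -43/2: the n-th term does not approach 0; divergence by the term test.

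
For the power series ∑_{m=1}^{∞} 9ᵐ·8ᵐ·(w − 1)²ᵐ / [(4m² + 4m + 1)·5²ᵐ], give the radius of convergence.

Apply the ratio test: |a_{m+1}| / |a_m| = [(4m² + 4m + 1)/(4(m+1)² + 4(m+1) + 1)] · 9·8/25, which tends to 72/25 as m → ∞.
Successive powers of (w − 1) differ by 2, so the series converges when |w − 1|² · 72/25 < 1, i.e. |w − 1| < √(25/72). So R = 5√2/12.

R = 5√2/12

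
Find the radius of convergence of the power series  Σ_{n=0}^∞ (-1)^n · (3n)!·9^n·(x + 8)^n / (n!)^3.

R = 1/243

Ratio test: |a_{n+1}/a_n| = (3n+1)·(3n+2)·(3n+3)/(n+1)³ · 9 → 243 as n → ∞.
Hence the series converges for |x + 8| < 1/(243) = 1/243, so the radius of convergence is 1/243.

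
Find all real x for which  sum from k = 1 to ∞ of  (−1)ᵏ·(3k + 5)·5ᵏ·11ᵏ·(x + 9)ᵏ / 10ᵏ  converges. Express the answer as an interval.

Ratio test: |a_{k+1}/a_k| = [(3(k+1) + 5)/(3k + 5)] · 5·11/10 → 11/2 as k → ∞.
Hence the series converges for |x + 9| < 1/(11/2) = 2/11, so the radius of convergence is 2/11.
At x = -97/11: the terms have absolute value of order k, which does not tend to 0, so the series diverges by the divergence test.
At x = -101/11: the terms have absolute value of order k, which does not tend to 0, so the series diverges by the divergence test.

(-101/11, -97/11)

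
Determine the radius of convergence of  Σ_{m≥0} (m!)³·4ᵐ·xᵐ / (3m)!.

R = 27/4

Ratio test: |a_{m+1}/a_m| = (m+1)³/[(3m+1)·(3m+2)·(3m+3)] · 4 → 4/27 as m → ∞.
Convergence for |x| · 4/27 < 1, i.e. |x| < 27/4. So R = 27/4.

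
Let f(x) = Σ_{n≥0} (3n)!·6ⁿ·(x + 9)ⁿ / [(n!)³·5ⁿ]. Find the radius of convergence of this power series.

The ratio of consecutive coefficients is (3n+1)·(3n+2)·(3n+3)/(n+1)³ · 6/5 → 162/5.
The series converges when 162/5 · |x + 9| < 1, giving R = 5/162.

R = 5/162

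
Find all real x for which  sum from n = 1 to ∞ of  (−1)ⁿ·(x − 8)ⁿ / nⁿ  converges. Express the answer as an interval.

(−∞, ∞)

Root test: |a_n|^(1/n) = 1/n → 0.
The limit is 0 for every x, so R = ∞.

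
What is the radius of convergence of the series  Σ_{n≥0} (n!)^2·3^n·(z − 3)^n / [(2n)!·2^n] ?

By the ratio test, |a_{n+1}/a_n| = (n+1)²/[(2n+1)·(2n+2)] · 3/2 → 3/8.
The series converges when 3/8 · |z − 3| < 1, giving R = 8/3.

R = 8/3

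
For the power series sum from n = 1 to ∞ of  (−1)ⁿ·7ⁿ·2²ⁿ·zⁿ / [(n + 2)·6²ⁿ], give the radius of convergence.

Apply the ratio test: |a_{n+1}| / |a_n| = [(n + 2)/((n+1) + 2)] · 7·4/36, which tends to 7/9 as n → ∞.
The series converges when 7/9 · |z| < 1, giving R = 9/7.

R = 9/7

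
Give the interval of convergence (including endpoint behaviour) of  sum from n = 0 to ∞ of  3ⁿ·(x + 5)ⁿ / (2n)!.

Ratio test: |a_{n+1}/a_n| = 3 · 1/[(2n+1)·(2n+2)] → 0 as n → ∞.
The ratio tends to 0 regardless of x, hence R = ∞.

(−∞, ∞)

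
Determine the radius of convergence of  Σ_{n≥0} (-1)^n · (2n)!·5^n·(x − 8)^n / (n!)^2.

Ratio test: |a_{n+1}/a_n| = (2n+1)·(2n+2)/(n+1)² · 5 → 20 as n → ∞.
Hence the series converges for |x − 8| < 1/(20) = 1/20, so the radius of convergence is 1/20.

R = 1/20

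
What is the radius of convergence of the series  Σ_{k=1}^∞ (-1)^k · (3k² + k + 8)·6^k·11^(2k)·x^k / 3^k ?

The ratio of consecutive coefficients is [(3(k+1)² + (k+1) + 8)/(3k² + k + 8)] · 6·121/3 → 242.
Hence the series converges for |x| < 1/(242) = 1/242, so the radius of convergence is 1/242.

R = 1/242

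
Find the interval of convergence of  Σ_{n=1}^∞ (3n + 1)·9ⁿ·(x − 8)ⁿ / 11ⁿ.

(61/9, 83/9)

Apply the ratio test: |a_{n+1}| / |a_n| = [(3(n+1) + 1)/(3n + 1)] · 9/11, which tends to 9/11 as n → ∞.
Thus R = 1/(9/11) = 11/9.
Check x = 83/9: the n-th term does not approach 0; divergence by the term test.
When x = 61/9, the terms do not tend to 0, so the series diverges.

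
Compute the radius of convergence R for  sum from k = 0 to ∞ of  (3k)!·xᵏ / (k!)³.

R = 1/27

By the ratio test, |a_{k+1}/a_k| = (3k+1)·(3k+2)·(3k+3)/(k+1)³ → 27.
The series converges when 27 · |x| < 1, giving R = 1/27.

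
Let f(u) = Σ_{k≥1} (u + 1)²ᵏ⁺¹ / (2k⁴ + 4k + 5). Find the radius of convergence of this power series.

Apply the ratio test: |a_{k+1}| / |a_k| = (2k⁴ + 4k + 5)/(2(k+1)⁴ + 4(k+1) + 5), which tends to 1 as k → ∞.
Writing y = (u + 1)², the series in y has radius 1, so |u + 1| < √(1) = 1 and R = 1.

R = 1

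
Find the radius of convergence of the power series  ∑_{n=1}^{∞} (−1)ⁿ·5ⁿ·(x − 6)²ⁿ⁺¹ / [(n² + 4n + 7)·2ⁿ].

R = √10/5

The ratio of consecutive coefficients is [(n² + 4n + 7)/((n+1)² + 4(n+1) + 7)] · 5/2 → 5/2.
Since the exponent of (x − 6) increases by 2 each term, convergence requires |x − 6|² < 2/5, hence R = √10/5.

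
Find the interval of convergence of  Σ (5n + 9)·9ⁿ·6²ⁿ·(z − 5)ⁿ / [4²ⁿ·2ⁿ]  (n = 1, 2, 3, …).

(397/81, 413/81)

Ratio test: |a_{n+1}/a_n| = [(5(n+1) + 9)/(5n + 9)] · 9·36/(16·2) → 81/8 as n → ∞.
Thus R = 1/(81/8) = 8/81.
At z = 413/81: the terms do not tend to 0, so the series diverges.
Check z = 397/81: the n-th term does not approach 0; divergence by the term test.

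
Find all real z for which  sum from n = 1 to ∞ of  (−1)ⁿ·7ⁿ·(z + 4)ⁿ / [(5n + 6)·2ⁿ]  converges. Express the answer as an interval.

Apply the ratio test: |a_{n+1}| / |a_n| = [(5n + 6)/(5(n+1) + 6)] · 7/2, which tends to 7/2 as n → ∞.
Thus R = 1/(7/2) = 2/7.
Check z = -26/7: convergence follows from the alternating series test (terms decrease monotonically to 0).
When z = -30/7, the terms are asymptotic to a nonzero constant times 1/n, so the series diverges by limit comparison with Σ 1/n.

(-30/7, -26/7]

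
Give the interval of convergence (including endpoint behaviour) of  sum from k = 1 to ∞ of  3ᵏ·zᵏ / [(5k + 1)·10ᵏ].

The ratio of consecutive coefficients is [(5k + 1)/(5(k+1) + 1)] · 3/10 → 3/10.
Thus R = 1/(3/10) = 10/3.
At z = 10/3: comparison with the harmonic series Σ 1/k shows the series diverges.
Endpoint z = -10/3: the terms alternate in sign and decrease monotonically to 0 in absolute value (size ~ c/k), so the alternating series test gives convergence.

[-10/3, 10/3)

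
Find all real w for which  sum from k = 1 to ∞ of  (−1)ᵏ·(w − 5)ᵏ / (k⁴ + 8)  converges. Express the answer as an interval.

[4, 6]

The ratio of consecutive coefficients is (k⁴ + 8)/((k+1)⁴ + 8) → 1.
Convergence for |w − 5| < 1, so R = 1.
Endpoint w = 6: the terms are on the order of 1/k⁴, so the series converges absolutely by comparison with the p-series (p = 4 > 1).
Endpoint w = 4: the series is dominated by a constant times Σ 1/k⁴, which converges (p = 4 > 1).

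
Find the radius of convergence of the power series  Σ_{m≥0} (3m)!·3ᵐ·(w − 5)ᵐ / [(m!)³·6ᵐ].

R = 2/27

Apply the ratio test: |a_{m+1}| / |a_m| = (3m+1)·(3m+2)·(3m+3)/(m+1)³ · 3/6, which tends to 27/2 as m → ∞.
Hence the series converges for |w − 5| < 1/(27/2) = 2/27, so the radius of convergence is 2/27.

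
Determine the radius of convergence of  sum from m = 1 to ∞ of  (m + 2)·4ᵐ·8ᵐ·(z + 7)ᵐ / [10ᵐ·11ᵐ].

By the ratio test, |a_{m+1}/a_m| = [((m+1) + 2)/(m + 2)] · 4·8/(10·11) → 16/55.
Thus R = 1/(16/55) = 55/16.

R = 55/16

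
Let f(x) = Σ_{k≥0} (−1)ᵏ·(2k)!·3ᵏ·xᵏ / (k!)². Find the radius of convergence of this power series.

By the ratio test, |a_{k+1}/a_k| = (2k+1)·(2k+2)/(k+1)² · 3 → 12.
Hence the series converges for |x| < 1/(12) = 1/12, so the radius of convergence is 1/12.

R = 1/12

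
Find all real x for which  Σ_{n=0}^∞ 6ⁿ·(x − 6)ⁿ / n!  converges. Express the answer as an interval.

(−∞, ∞)

Apply the ratio test: |a_{n+1}| / |a_n| = 6 · 1/(n+1), which tends to 0 as n → ∞.
The limit is 0, so the series converges for all x; R = ∞.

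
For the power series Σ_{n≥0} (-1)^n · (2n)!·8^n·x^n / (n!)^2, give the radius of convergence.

R = 1/32

By the ratio test, |a_{n+1}/a_n| = (2n+1)·(2n+2)/(n+1)² · 8 → 32.
Convergence for |x| · 32 < 1, i.e. |x| < 1/32. So R = 1/32.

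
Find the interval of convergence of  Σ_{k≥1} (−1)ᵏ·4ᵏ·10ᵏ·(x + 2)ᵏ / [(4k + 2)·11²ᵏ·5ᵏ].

The ratio of consecutive coefficients is [(4k + 2)/(4(k+1) + 2)] · 4·10/(121·5) → 8/121.
Thus R = 1/(8/121) = 121/8.
When x = 105/8, convergence follows from the alternating series test (terms decrease monotonically to 0).
When x = -137/8, comparison with the harmonic series Σ 1/k shows the series diverges.

(-137/8, 105/8]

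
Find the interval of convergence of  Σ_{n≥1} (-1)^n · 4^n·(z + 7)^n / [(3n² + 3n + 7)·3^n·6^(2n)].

[-34, 20]

By the ratio test, |a_{n+1}/a_n| = [(3n² + 3n + 7)/(3(n+1)² + 3(n+1) + 7)] · 4/(3·36) → 1/27.
Thus R = 1/(1/27) = 27.
At z = 20: the terms are on the order of 1/n², so the series converges absolutely by comparison with the p-series (p = 2 > 1).
Endpoint z = -34: the terms are on the order of 1/n², so the series converges absolutely by comparison with the p-series (p = 2 > 1).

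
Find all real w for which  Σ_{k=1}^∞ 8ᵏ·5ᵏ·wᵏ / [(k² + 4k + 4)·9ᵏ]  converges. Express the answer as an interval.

[-9/40, 9/40]

The ratio of consecutive coefficients is [(k² + 4k + 4)/((k+1)² + 4(k+1) + 4)] · 8·5/9 → 40/9.
Hence the series converges for |w| < 1/(40/9) = 9/40, so the radius of convergence is 9/40.
When w = 9/40, the terms are on the order of 1/k², so the series converges absolutely by comparison with the p-series (p = 2 > 1).
Check w = -9/40: the terms are on the order of 1/k², so the series converges absolutely by comparison with the p-series (p = 2 > 1).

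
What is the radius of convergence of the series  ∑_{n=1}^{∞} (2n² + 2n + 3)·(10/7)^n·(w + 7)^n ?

R = 7/10

By the ratio test, |a_{n+1}/a_n| = [(2(n+1)² + 2(n+1) + 3)/(2n² + 2n + 3)] · 10/7 → 10/7.
Hence the series converges for |w + 7| < 1/(10/7) = 7/10, so the radius of convergence is 7/10.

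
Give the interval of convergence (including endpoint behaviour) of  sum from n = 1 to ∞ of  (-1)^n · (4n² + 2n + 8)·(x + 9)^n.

(-10, -8)

Ratio test: |a_{n+1}/a_n| = (4(n+1)² + 2(n+1) + 8)/(4n² + 2n + 8) → 1 as n → ∞.
Hence R = 1.
When x = -8, the n-th term does not approach 0; divergence by the term test.
Check x = -10: the n-th term does not approach 0; divergence by the term test.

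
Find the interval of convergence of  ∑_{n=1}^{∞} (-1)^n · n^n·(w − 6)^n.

By the Cauchy root test, |a_n|^(1/n) = n → ∞.
The root grows without bound, so R = 0 (convergence only at w = 6).

{6}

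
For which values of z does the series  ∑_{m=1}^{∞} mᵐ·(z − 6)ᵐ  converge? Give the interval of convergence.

{6}

Applying the root test, |a_m|^(1/m) = m → ∞.
Since the m-th root of |a_m| is unbounded, the series converges only at z = 6; R = 0.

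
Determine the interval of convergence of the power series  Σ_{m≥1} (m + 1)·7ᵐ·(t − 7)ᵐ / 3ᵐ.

The ratio of consecutive coefficients is [((m+1) + 1)/(m + 1)] · 7/3 → 7/3.
The series converges when 7/3 · |t − 7| < 1, giving R = 3/7.
Check t = 52/7: the m-th term does not approach 0; divergence by the term test.
Endpoint t = 46/7: the m-th term does not approach 0; divergence by the term test.

(46/7, 52/7)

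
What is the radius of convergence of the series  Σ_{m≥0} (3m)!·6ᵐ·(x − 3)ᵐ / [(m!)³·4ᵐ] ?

R = 2/81

Apply the ratio test: |a_{m+1}| / |a_m| = (3m+1)·(3m+2)·(3m+3)/(m+1)³ · 6/4, which tends to 81/2 as m → ∞.
Convergence for |x − 3| · 81/2 < 1, i.e. |x − 3| < 2/81. So R = 2/81.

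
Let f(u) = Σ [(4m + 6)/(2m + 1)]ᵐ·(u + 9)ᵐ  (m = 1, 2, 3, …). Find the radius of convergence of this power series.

By the Cauchy root test, |a_m|^(1/m) = (4m + 6)/(2m + 1) → 2.
Hence the series converges for |u + 9| < 1/(2) = 1/2, so the radius of convergence is 1/2.

R = 1/2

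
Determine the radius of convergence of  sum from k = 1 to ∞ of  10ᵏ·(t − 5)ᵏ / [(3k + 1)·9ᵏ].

By the ratio test, |a_{k+1}/a_k| = [(3k + 1)/(3(k+1) + 1)] · 10/9 → 10/9.
Convergence for |t − 5| · 10/9 < 1, i.e. |t − 5| < 9/10. So R = 9/10.

R = 9/10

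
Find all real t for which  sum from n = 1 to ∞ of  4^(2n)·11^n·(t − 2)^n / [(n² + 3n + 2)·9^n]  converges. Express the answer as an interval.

[343/176, 361/176]

Ratio test: |a_{n+1}/a_n| = [(n² + 3n + 2)/((n+1)² + 3(n+1) + 2)] · 16·11/9 → 176/9 as n → ∞.
Thus R = 1/(176/9) = 9/176.
At t = 361/176: the series is dominated by a constant times Σ 1/n², which converges (p = 2 > 1).
When t = 343/176, the terms are on the order of 1/n², so the series converges absolutely by comparison with the p-series (p = 2 > 1).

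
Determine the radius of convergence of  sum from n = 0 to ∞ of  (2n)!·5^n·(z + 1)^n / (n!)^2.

Ratio test: |a_{n+1}/a_n| = (2n+1)·(2n+2)/(n+1)² · 5 → 20 as n → ∞.
Thus R = 1/(20) = 1/20.

R = 1/20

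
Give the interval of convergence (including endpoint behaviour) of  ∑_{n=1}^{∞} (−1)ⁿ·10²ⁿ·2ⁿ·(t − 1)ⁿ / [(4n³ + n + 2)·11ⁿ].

The ratio of consecutive coefficients is [(4n³ + n + 2)/(4(n+1)³ + (n+1) + 2)] · 100·2/11 → 200/11.
Hence the series converges for |t − 1| < 1/(200/11) = 11/200, so the radius of convergence is 11/200.
Check t = 211/200: the series is dominated by a constant times Σ 1/n³, which converges (p = 3 > 1).
At t = 189/200: the series is dominated by a constant times Σ 1/n³, which converges (p = 3 > 1).

[189/200, 211/200]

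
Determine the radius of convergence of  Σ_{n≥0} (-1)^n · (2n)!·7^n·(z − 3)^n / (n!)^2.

R = 1/28

Ratio test: |a_{n+1}/a_n| = (2n+1)·(2n+2)/(n+1)² · 7 → 28 as n → ∞.
Thus R = 1/(28) = 1/28.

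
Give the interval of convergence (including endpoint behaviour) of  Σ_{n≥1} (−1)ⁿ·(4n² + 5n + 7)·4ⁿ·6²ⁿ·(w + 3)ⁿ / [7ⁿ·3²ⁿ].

(-55/16, -41/16)

Apply the ratio test: |a_{n+1}| / |a_n| = [(4(n+1)² + 5(n+1) + 7)/(4n² + 5n + 7)] · 4·36/(7·9), which tends to 16/7 as n → ∞.
The series converges when 16/7 · |w + 3| < 1, giving R = 7/16.
At w = -41/16: the terms do not tend to 0, so the series diverges.
When w = -55/16, the terms do not tend to 0, so the series diverges.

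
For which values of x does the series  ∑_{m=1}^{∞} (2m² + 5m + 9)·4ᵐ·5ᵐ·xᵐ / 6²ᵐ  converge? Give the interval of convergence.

(-9/5, 9/5)

Ratio test: |a_{m+1}/a_m| = [(2(m+1)² + 5(m+1) + 9)/(2m² + 5m + 9)] · 4·5/36 → 5/9 as m → ∞.
The series converges when 5/9 · |x| < 1, giving R = 9/5.
When x = 9/5, the m-th term does not approach 0; divergence by the term test.
Endpoint x = -9/5: the terms do not tend to 0, so the series diverges.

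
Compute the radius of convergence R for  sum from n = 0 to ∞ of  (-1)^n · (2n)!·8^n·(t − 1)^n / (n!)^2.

R = 1/32

Ratio test: |a_{n+1}/a_n| = (2n+1)·(2n+2)/(n+1)² · 8 → 32 as n → ∞.
Hence the series converges for |t − 1| < 1/(32) = 1/32, so the radius of convergence is 1/32.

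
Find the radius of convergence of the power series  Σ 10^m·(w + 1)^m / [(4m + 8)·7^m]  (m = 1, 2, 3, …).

Apply the ratio test: |a_{m+1}| / |a_m| = [(4m + 8)/(4(m+1) + 8)] · 10/7, which tends to 10/7 as m → ∞.
Hence the series converges for |w + 1| < 1/(10/7) = 7/10, so the radius of convergence is 7/10.

R = 7/10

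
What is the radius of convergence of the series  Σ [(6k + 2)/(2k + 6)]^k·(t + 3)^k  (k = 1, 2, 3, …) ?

R = 1/3

Root test: |a_k|^(1/k) = (6k + 2)/(2k + 6) → 3.
Hence the series converges for |t + 3| < 1/(3) = 1/3, so the radius of convergence is 1/3.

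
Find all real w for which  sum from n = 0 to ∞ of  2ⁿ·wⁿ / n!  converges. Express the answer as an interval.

(−∞, ∞)

Ratio test: |a_{n+1}/a_n| = 2 · 1/(n+1) → 0 as n → ∞.
Since the limit is 0 < 1 for every w, the series converges on all of ℝ and R = ∞.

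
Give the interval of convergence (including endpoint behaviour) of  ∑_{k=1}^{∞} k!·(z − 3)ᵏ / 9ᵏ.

{3}

Ratio test: |a_{k+1}/a_k| = (k+1) · 1/9 → ∞ as k → ∞.
The ratio grows without bound, so the series diverges whenever (z − 3) ≠ 0; it converges only at z = 3. R = 0.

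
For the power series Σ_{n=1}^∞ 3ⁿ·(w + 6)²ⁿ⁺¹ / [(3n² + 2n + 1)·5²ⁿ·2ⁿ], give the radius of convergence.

R = 5√6/3

The ratio of consecutive coefficients is [(3n² + 2n + 1)/(3(n+1)² + 2(n+1) + 1)] · 3/(25·2) → 3/50.
Writing y = (w + 6)², the series in y has radius 50/3, so |w + 6| < √(50/3) and R = 5√6/3.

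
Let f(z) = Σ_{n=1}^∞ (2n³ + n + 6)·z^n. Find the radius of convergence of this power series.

By the ratio test, |a_{n+1}/a_n| = (2(n+1)³ + (n+1) + 6)/(2n³ + n + 6) → 1.
Hence R = 1.

R = 1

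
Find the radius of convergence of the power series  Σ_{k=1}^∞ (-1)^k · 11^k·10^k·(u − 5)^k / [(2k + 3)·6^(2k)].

R = 18/55

Apply the ratio test: |a_{k+1}| / |a_k| = [(2k + 3)/(2(k+1) + 3)] · 11·10/36, which tends to 55/18 as k → ∞.
Convergence for |u − 5| · 55/18 < 1, i.e. |u − 5| < 18/55. So R = 18/55.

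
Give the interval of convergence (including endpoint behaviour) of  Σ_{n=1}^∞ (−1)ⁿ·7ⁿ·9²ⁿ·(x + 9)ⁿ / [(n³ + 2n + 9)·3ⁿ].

Apply the ratio test: |a_{n+1}| / |a_n| = [(n³ + 2n + 9)/((n+1)³ + 2(n+1) + 9)] · 7·81/3, which tends to 189 as n → ∞.
The series converges when 189 · |x + 9| < 1, giving R = 1/189.
At x = -1700/189: the series is dominated by a constant times Σ 1/n³, which converges (p = 3 > 1).
When x = -1702/189, the series is dominated by a constant times Σ 1/n³, which converges (p = 3 > 1).

[-1702/189, -1700/189]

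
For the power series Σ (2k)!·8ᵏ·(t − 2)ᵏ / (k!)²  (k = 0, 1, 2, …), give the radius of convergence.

R = 1/32

Ratio test: |a_{k+1}/a_k| = (2k+1)·(2k+2)/(k+1)² · 8 → 32 as k → ∞.
Thus R = 1/(32) = 1/32.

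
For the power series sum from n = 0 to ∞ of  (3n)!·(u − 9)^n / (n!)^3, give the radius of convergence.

The ratio of consecutive coefficients is (3n+1)·(3n+2)·(3n+3)/(n+1)³ → 27.
Hence the series converges for |u − 9| < 1/(27) = 1/27, so the radius of convergence is 1/27.

R = 1/27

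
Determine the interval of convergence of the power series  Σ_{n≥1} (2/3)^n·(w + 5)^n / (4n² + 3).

Apply the ratio test: |a_{n+1}| / |a_n| = [(4n² + 3)/(4(n+1)² + 3)] · 2/3, which tends to 2/3 as n → ∞.
Hence the series converges for |w + 5| < 1/(2/3) = 3/2, so the radius of convergence is 3/2.
Check w = -7/2: the terms are on the order of 1/n², so the series converges absolutely by comparison with the p-series (p = 2 > 1).
When w = -13/2, the terms are on the order of 1/n², so the series converges absolutely by comparison with the p-series (p = 2 > 1).

[-13/2, -7/2]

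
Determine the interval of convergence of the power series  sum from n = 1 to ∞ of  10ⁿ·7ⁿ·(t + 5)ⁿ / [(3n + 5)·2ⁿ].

By the ratio test, |a_{n+1}/a_n| = [(3n + 5)/(3(n+1) + 5)] · 10·7/2 → 35.
Convergence for |t + 5| · 35 < 1, i.e. |t + 5| < 1/35. So R = 1/35.
Check t = -174/35: the terms are asymptotic to a nonzero constant times 1/n, so the series diverges by limit comparison with Σ 1/n.
At t = -176/35: convergence follows from the alternating series test (terms decrease monotonically to 0).

[-176/35, -174/35)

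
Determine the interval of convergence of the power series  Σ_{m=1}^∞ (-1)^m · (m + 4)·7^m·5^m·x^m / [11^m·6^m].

By the ratio test, |a_{m+1}/a_m| = [((m+1) + 4)/(m + 4)] · 7·5/(11·6) → 35/66.
Thus R = 1/(35/66) = 66/35.
At x = 66/35: the terms have absolute value of order m, which does not tend to 0, so the series diverges by the divergence test.
At x = -66/35: the terms have absolute value of order m, which does not tend to 0, so the series diverges by the divergence test.

(-66/35, 66/35)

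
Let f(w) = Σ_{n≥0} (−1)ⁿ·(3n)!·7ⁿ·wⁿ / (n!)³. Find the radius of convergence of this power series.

By the ratio test, |a_{n+1}/a_n| = (3n+1)·(3n+2)·(3n+3)/(n+1)³ · 7 → 189.
Hence the series converges for |w| < 1/(189) = 1/189, so the radius of convergence is 1/189.

R = 1/189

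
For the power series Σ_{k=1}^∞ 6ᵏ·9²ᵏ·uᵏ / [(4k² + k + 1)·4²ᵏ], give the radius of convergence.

By the ratio test, |a_{k+1}/a_k| = [(4k² + k + 1)/(4(k+1)² + (k+1) + 1)] · 6·81/16 → 243/8.
Hence the series converges for |u| < 1/(243/8) = 8/243, so the radius of convergence is 8/243.

R = 8/243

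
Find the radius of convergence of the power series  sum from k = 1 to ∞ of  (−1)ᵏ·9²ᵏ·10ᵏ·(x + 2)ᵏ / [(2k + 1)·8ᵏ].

R = 4/405

The ratio of consecutive coefficients is [(2k + 1)/(2(k+1) + 1)] · 81·10/8 → 405/4.
Thus R = 1/(405/4) = 4/405.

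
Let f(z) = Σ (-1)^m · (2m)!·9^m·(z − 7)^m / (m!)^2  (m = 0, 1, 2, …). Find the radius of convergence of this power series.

The ratio of consecutive coefficients is (2m+1)·(2m+2)/(m+1)² · 9 → 36.
Thus R = 1/(36) = 1/36.

R = 1/36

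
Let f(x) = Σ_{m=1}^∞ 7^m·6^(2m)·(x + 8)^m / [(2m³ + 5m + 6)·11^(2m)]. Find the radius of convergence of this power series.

Ratio test: |a_{m+1}/a_m| = [(2m³ + 5m + 6)/(2(m+1)³ + 5(m+1) + 6)] · 7·36/121 → 252/121 as m → ∞.
Hence the series converges for |x + 8| < 1/(252/121) = 121/252, so the radius of convergence is 121/252.

R = 121/252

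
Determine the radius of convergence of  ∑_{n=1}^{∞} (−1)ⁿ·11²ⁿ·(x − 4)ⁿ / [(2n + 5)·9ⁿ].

R = 9/121

By the ratio test, |a_{n+1}/a_n| = [(2n + 5)/(2(n+1) + 5)] · 121/9 → 121/9.
Thus R = 1/(121/9) = 9/121.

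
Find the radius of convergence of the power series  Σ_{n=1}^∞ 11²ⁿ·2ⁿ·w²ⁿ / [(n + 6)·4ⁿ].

R = √2/11

The ratio of consecutive coefficients is [(n + 6)/((n+1) + 6)] · 121·2/4 → 121/2.
Successive powers of w differ by 2, so the series converges when |w|² · 121/2 < 1, i.e. |w| < √(2/121). So R = √2/11.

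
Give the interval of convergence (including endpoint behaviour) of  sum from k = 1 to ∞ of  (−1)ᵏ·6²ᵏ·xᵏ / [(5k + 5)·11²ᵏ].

(-121/36, 121/36]

By the ratio test, |a_{k+1}/a_k| = [(5k + 5)/(5(k+1) + 5)] · 36/121 → 36/121.
Convergence for |x| · 36/121 < 1, i.e. |x| < 121/36. So R = 121/36.
At x = 121/36: the terms alternate in sign and decrease monotonically to 0 in absolute value (size ~ c/k), so the alternating series test gives convergence.
At x = -121/36: comparison with the harmonic series Σ 1/k shows the series diverges.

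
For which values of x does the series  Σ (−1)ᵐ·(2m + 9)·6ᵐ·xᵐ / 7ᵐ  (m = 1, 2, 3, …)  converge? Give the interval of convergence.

(-7/6, 7/6)

By the ratio test, |a_{m+1}/a_m| = [(2(m+1) + 9)/(2m + 9)] · 6/7 → 6/7.
The series converges when 6/7 · |x| < 1, giving R = 7/6.
Endpoint x = 7/6: the terms do not tend to 0, so the series diverges.
At x = -7/6: the terms have absolute value of order m, which does not tend to 0, so the series diverges by the divergence test.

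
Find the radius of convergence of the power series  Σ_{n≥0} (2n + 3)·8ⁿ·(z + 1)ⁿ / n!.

By the ratio test, |a_{n+1}/a_n| = (2(n+1) + 3)/(2n + 3) · 8 · 1/(n+1) → 0.
The limit is 0, so the series converges for all z; R = ∞.

R = ∞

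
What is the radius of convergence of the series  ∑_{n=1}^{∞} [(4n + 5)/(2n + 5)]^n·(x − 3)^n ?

Applying the root test, |a_n|^(1/n) = (4n + 5)/(2n + 5) → 2.
Convergence for |x − 3| · 2 < 1, i.e. |x − 3| < 1/2. So R = 1/2.

R = 1/2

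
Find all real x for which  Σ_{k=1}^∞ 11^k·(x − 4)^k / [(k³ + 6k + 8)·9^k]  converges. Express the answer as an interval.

Ratio test: |a_{k+1}/a_k| = [(k³ + 6k + 8)/((k+1)³ + 6(k+1) + 8)] · 11/9 → 11/9 as k → ∞.
Hence the series converges for |x − 4| < 1/(11/9) = 9/11, so the radius of convergence is 9/11.
When x = 53/11, the terms are on the order of 1/k³, so the series converges absolutely by comparison with the p-series (p = 3 > 1).
At x = 35/11: the terms are on the order of 1/k³, so the series converges absolutely by comparison with the p-series (p = 3 > 1).

[35/11, 53/11]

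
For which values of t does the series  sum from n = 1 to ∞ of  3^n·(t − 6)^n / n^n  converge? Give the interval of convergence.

Applying the root test, |a_n|^(1/n) = 3/n → 0.
The limit is 0 for every t, so R = ∞.

(−∞, ∞)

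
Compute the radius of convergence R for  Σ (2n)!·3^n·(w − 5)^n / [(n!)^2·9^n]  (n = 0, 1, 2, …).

Apply the ratio test: |a_{n+1}| / |a_n| = (2n+1)·(2n+2)/(n+1)² · 3/9, which tends to 4/3 as n → ∞.
Convergence for |w − 5| · 4/3 < 1, i.e. |w − 5| < 3/4. So R = 3/4.

R = 3/4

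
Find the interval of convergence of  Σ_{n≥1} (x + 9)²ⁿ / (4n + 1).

(-10, -8)

By the ratio test, |a_{n+1}/a_n| = (4n + 1)/(4(n+1) + 1) → 1.
Successive powers of (x + 9) differ by 2, so the series converges when |x + 9|² · 1 < 1, i.e. |x + 9| < √(1) = 1. So R = 1.
When x = -8, the terms behave like c/n; limit comparison with the harmonic series gives divergence.
Check x = -10: the terms are asymptotic to a nonzero constant times 1/n, so the series diverges by limit comparison with Σ 1/n.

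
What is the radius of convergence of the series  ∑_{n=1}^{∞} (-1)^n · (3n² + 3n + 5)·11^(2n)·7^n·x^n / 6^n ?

Apply the ratio test: |a_{n+1}| / |a_n| = [(3(n+1)² + 3(n+1) + 5)/(3n² + 3n + 5)] · 121·7/6, which tends to 847/6 as n → ∞.
The series converges when 847/6 · |x| < 1, giving R = 6/847.

R = 6/847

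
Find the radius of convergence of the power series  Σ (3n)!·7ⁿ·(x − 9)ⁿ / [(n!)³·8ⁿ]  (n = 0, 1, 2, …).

Ratio test: |a_{n+1}/a_n| = (3n+1)·(3n+2)·(3n+3)/(n+1)³ · 7/8 → 189/8 as n → ∞.
Convergence for |x − 9| · 189/8 < 1, i.e. |x − 9| < 8/189. So R = 8/189.

R = 8/189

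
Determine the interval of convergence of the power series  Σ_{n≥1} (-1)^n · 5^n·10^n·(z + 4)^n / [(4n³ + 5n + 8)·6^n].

[-103/25, -97/25]

Ratio test: |a_{n+1}/a_n| = [(4n³ + 5n + 8)/(4(n+1)³ + 5(n+1) + 8)] · 5·10/6 → 25/3 as n → ∞.
The series converges when 25/3 · |z + 4| < 1, giving R = 3/25.
Endpoint z = -97/25: absolute convergence follows by limit comparison with Σ 1/n³.
When z = -103/25, absolute convergence follows by limit comparison with Σ 1/n³.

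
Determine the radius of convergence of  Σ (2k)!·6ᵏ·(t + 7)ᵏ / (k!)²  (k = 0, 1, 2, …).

R = 1/24

Apply the ratio test: |a_{k+1}| / |a_k| = (2k+1)·(2k+2)/(k+1)² · 6, which tends to 24 as k → ∞.
Hence the series converges for |t + 7| < 1/(24) = 1/24, so the radius of convergence is 1/24.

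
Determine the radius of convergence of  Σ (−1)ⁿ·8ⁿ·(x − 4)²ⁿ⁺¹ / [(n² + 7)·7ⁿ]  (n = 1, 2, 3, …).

R = √14/4

Ratio test: |a_{n+1}/a_n| = [(n² + 7)/((n+1)² + 7)] · 8/7 → 8/7 as n → ∞.
Writing y = (x − 4)², the series in y has radius 7/8, so |x − 4| < √(7/8) and R = √14/4.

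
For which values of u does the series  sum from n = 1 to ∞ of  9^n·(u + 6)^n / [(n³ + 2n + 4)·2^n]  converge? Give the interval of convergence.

By the ratio test, |a_{n+1}/a_n| = [(n³ + 2n + 4)/((n+1)³ + 2(n+1) + 4)] · 9/2 → 9/2.
Hence the series converges for |u + 6| < 1/(9/2) = 2/9, so the radius of convergence is 2/9.
At u = -52/9: absolute convergence follows by limit comparison with Σ 1/n³.
Endpoint u = -56/9: the series is dominated by a constant times Σ 1/n³, which converges (p = 3 > 1).

[-56/9, -52/9]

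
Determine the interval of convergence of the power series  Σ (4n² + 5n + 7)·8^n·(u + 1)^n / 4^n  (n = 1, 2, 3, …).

(-3/2, -1/2)

Apply the ratio test: |a_{n+1}| / |a_n| = [(4(n+1)² + 5(n+1) + 7)/(4n² + 5n + 7)] · 8/4, which tends to 2 as n → ∞.
The series converges when 2 · |u + 1| < 1, giving R = 1/2.
At u = -1/2: the terms have absolute value of order n², which does not tend to 0, so the series diverges by the divergence test.
When u = -3/2, the terms do not tend to 0, so the series diverges.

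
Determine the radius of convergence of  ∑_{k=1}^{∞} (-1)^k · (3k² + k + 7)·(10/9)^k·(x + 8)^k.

R = 9/10

The ratio of consecutive coefficients is [(3(k+1)² + (k+1) + 7)/(3k² + k + 7)] · 10/9 → 10/9.
Thus R = 1/(10/9) = 9/10.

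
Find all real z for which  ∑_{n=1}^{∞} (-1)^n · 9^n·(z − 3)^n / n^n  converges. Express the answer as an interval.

(−∞, ∞)

Applying the root test, |a_n|^(1/n) = 9/n → 0.
The limit is 0 for every z, so R = ∞.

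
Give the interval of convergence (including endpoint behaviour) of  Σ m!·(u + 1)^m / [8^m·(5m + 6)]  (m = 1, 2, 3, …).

The ratio of consecutive coefficients is (m+1) · 1/8 · (5m + 6)/(5(m+1) + 6) → ∞.
The terms grow without bound for any (u + 1) ≠ 0, so R = 0 (convergence only at u = -1).

{-1}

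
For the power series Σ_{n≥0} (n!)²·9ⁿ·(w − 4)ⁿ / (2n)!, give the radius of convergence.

R = 4/9

The ratio of consecutive coefficients is (n+1)²/[(2n+1)·(2n+2)] · 9 → 9/4.
The series converges when 9/4 · |w − 4| < 1, giving R = 4/9.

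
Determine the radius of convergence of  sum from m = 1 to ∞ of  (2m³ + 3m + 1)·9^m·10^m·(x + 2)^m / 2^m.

R = 1/45

Ratio test: |a_{m+1}/a_m| = [(2(m+1)³ + 3(m+1) + 1)/(2m³ + 3m + 1)] · 9·10/2 → 45 as m → ∞.
Thus R = 1/(45) = 1/45.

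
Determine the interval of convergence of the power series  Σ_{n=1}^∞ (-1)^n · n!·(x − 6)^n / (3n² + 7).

{6}

Apply the ratio test: |a_{n+1}| / |a_n| = (n+1) · (3n² + 7)/(3(n+1)² + 7), which tends to ∞ as n → ∞.
The terms grow without bound for any (x − 6) ≠ 0, so R = 0 (convergence only at x = 6).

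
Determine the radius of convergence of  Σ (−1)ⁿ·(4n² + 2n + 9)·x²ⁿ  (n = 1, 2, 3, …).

R = 1

The ratio of consecutive coefficients is (4(n+1)² + 2(n+1) + 9)/(4n² + 2n + 9) → 1.
Writing y = x², the series in y has radius 1, so |x| < √(1) = 1 and R = 1.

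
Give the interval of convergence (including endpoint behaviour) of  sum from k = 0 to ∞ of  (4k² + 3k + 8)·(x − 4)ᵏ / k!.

The ratio of consecutive coefficients is (4(k+1)² + 3(k+1) + 8)/(4k² + 3k + 8) · 1/(k+1) → 0.
Since the limit is 0 < 1 for every x, the series converges on all of ℝ and R = ∞.

(−∞, ∞)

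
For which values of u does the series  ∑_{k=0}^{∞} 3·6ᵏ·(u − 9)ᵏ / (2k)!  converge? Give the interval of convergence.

(−∞, ∞)

Ratio test: |a_{k+1}/a_k| = 3/3 · 6 · 1/[(2k+1)·(2k+2)] → 0 as k → ∞.
The ratio tends to 0 regardless of u, hence R = ∞.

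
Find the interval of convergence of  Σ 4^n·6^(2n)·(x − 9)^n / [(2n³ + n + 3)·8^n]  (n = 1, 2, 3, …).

[161/18, 163/18]

Apply the ratio test: |a_{n+1}| / |a_n| = [(2n³ + n + 3)/(2(n+1)³ + (n+1) + 3)] · 4·36/8, which tends to 18 as n → ∞.
The series converges when 18 · |x − 9| < 1, giving R = 1/18.
At x = 163/18: the series is dominated by a constant times Σ 1/n³, which converges (p = 3 > 1).
Check x = 161/18: absolute convergence follows by limit comparison with Σ 1/n³.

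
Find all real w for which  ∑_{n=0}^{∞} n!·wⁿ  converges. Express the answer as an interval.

{0}

By the ratio test, |a_{n+1}/a_n| = (n+1) → ∞.
Since the ratio → ∞, the series diverges for every w ≠ 0, and R = 0.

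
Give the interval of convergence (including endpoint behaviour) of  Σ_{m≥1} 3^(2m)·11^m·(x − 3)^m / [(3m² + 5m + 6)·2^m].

By the ratio test, |a_{m+1}/a_m| = [(3m² + 5m + 6)/(3(m+1)² + 5(m+1) + 6)] · 9·11/2 → 99/2.
The series converges when 99/2 · |x − 3| < 1, giving R = 2/99.
Check x = 299/99: absolute convergence follows by limit comparison with Σ 1/m².
Check x = 295/99: the series is dominated by a constant times Σ 1/m², which converges (p = 2 > 1).

[295/99, 299/99]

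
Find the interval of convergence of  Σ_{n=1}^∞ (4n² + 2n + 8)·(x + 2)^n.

(-3, -1)

By the ratio test, |a_{n+1}/a_n| = (4(n+1)² + 2(n+1) + 8)/(4n² + 2n + 8) → 1.
Convergence for |x + 2| < 1, so R = 1.
Endpoint x = -1: the terms do not tend to 0, so the series diverges.
Endpoint x = -3: the terms have absolute value of order n², which does not tend to 0, so the series diverges by the divergence test.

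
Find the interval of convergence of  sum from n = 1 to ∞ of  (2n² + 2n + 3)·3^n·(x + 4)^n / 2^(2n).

(-16/3, -8/3)

By the ratio test, |a_{n+1}/a_n| = [(2(n+1)² + 2(n+1) + 3)/(2n² + 2n + 3)] · 3/4 → 3/4.
The series converges when 3/4 · |x + 4| < 1, giving R = 4/3.
At x = -8/3: the n-th term does not approach 0; divergence by the term test.
Check x = -16/3: the terms do not tend to 0, so the series diverges.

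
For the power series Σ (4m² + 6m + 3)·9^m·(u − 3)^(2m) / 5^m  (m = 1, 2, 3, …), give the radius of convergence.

By the ratio test, |a_{m+1}/a_m| = [(4(m+1)² + 6(m+1) + 3)/(4m² + 6m + 3)] · 9/5 → 9/5.
Since the exponent of (u − 3) increases by 2 each term, convergence requires |u − 3|² < 5/9, hence R = √5/3.

R = √5/3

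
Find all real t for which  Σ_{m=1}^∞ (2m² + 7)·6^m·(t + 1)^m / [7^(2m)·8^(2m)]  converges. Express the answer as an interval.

(-1571/3, 1565/3)

The ratio of consecutive coefficients is [(2(m+1)² + 7)/(2m² + 7)] · 6/(49·64) → 3/1568.
Convergence for |t + 1| · 3/1568 < 1, i.e. |t + 1| < 1568/3. So R = 1568/3.
Endpoint t = 1565/3: the m-th term does not approach 0; divergence by the term test.
Check t = -1571/3: the terms do not tend to 0, so the series diverges.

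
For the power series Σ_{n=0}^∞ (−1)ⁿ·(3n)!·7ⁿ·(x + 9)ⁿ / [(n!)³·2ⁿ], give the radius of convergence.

By the ratio test, |a_{n+1}/a_n| = (3n+1)·(3n+2)·(3n+3)/(n+1)³ · 7/2 → 189/2.
Thus R = 1/(189/2) = 2/189.

R = 2/189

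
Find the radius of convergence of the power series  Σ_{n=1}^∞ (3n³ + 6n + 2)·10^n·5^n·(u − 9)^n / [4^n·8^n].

R = 16/25

The ratio of consecutive coefficients is [(3(n+1)³ + 6(n+1) + 2)/(3n³ + 6n + 2)] · 10·5/(4·8) → 25/16.
Convergence for |u − 9| · 25/16 < 1, i.e. |u − 9| < 16/25. So R = 16/25.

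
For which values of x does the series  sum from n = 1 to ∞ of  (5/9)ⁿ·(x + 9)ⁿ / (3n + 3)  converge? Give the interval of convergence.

[-54/5, -36/5)

Ratio test: |a_{n+1}/a_n| = [(3n + 3)/(3(n+1) + 3)] · 5/9 → 5/9 as n → ∞.
The series converges when 5/9 · |x + 9| < 1, giving R = 9/5.
Endpoint x = -36/5: the terms are asymptotic to a nonzero constant times 1/n, so the series diverges by limit comparison with Σ 1/n.
When x = -54/5, convergence follows from the alternating series test (terms decrease monotonically to 0).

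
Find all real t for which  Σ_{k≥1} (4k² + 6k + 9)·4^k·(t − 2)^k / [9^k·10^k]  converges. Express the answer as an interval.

(-41/2, 49/2)

By the ratio test, |a_{k+1}/a_k| = [(4(k+1)² + 6(k+1) + 9)/(4k² + 6k + 9)] · 4/(9·10) → 2/45.
Thus R = 1/(2/45) = 45/2.
When t = 49/2, the k-th term does not approach 0; divergence by the term test.
At t = -41/2: the terms do not tend to 0, so the series diverges.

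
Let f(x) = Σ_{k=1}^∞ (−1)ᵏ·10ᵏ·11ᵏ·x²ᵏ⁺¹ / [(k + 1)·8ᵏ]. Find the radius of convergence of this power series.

R = 2√55/55

Apply the ratio test: |a_{k+1}| / |a_k| = [(k + 1)/((k+1) + 1)] · 10·11/8, which tends to 55/4 as k → ∞.
Successive powers of x differ by 2, so the series converges when |x|² · 55/4 < 1, i.e. |x| < √(4/55). So R = 2√55/55.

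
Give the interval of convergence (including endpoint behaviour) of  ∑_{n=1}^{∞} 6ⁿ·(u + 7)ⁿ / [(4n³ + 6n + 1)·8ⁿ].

Ratio test: |a_{n+1}/a_n| = [(4n³ + 6n + 1)/(4(n+1)³ + 6(n+1) + 1)] · 6/8 → 3/4 as n → ∞.
Thus R = 1/(3/4) = 4/3.
Check u = -17/3: the terms are on the order of 1/n³, so the series converges absolutely by comparison with the p-series (p = 3 > 1).
Check u = -25/3: absolute convergence follows by limit comparison with Σ 1/n³.

[-25/3, -17/3]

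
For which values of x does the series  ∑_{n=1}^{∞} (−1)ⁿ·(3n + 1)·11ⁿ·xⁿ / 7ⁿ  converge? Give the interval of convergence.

By the ratio test, |a_{n+1}/a_n| = [(3(n+1) + 1)/(3n + 1)] · 11/7 → 11/7.
Convergence for |x| · 11/7 < 1, i.e. |x| < 7/11. So R = 7/11.
When x = 7/11, the terms have absolute value of order n, which does not tend to 0, so the series diverges by the divergence test.
At x = -7/11: the n-th term does not approach 0; divergence by the term test.

(-7/11, 7/11)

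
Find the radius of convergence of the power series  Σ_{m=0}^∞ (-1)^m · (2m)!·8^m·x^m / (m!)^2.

R = 1/32

The ratio of consecutive coefficients is (2m+1)·(2m+2)/(m+1)² · 8 → 32.
Convergence for |x| · 32 < 1, i.e. |x| < 1/32. So R = 1/32.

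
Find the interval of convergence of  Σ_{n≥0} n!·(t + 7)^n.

{-7}

Apply the ratio test: |a_{n+1}| / |a_n| = (n+1), which tends to ∞ as n → ∞.
Since the ratio → ∞, the series diverges for every t ≠ -7, and R = 0.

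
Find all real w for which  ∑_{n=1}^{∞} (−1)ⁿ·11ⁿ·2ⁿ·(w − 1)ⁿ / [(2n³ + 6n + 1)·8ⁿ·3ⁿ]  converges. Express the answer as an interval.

[-1/11, 23/11]

The ratio of consecutive coefficients is [(2n³ + 6n + 1)/(2(n+1)³ + 6(n+1) + 1)] · 11·2/(8·3) → 11/12.
The series converges when 11/12 · |w − 1| < 1, giving R = 12/11.
At w = 23/11: the series is dominated by a constant times Σ 1/n³, which converges (p = 3 > 1).
Check w = -1/11: the terms are on the order of 1/n³, so the series converges absolutely by comparison with the p-series (p = 3 > 1).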